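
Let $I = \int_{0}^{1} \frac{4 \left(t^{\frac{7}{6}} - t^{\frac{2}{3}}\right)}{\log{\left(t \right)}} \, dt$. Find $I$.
$\log{\left(\frac{28561}{10000} \right)}$

Introduce a parameter $a$ in the exponent: let $I(a) = \int_{0}^{1} \frac{4 \left(- t^{\frac{2}{3}} + t^{a}\right)}{\log{\left(t \right)}} \, dt$.

Since $\dfrac{\partial}{\partial a}\,t^{a} = t^{a} \ln t$, the $\ln t$ in the denominator cancels and
$$\frac{dI}{da} = \int_{0}^{1} 4 t^{a} \, dt = 4 \left[\frac{t^{a+1}}{a+1}\right]_0^1 = \frac{4}{a + 1}.$$

Integrating with respect to $a$ gives $I(a) = \log{\left(\frac{81 \left(a + 1\right)^{4}}{625} \right)} + C$.

At $a = \frac{2}{3}$ the integrand is identically $0$, so $I(\frac{2}{3}) = 0$. The closed form gives $0$, hence $C = 0$.

Setting $a = \frac{7}{6}$:
$$I = \log{\left(\frac{28561}{10000} \right)}.$$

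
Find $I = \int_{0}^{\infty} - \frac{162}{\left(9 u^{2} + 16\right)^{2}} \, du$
$- \frac{27 \pi}{128}$

Recall the elementary integral
$$J(a) = \int_{0}^{\infty} - \frac{2}{a^{2} + u^{2}} \, du = - \frac{\pi}{a}.$$

Differentiating under the integral sign with respect to $a$,
$$\frac{dJ}{da} = \int_{0}^{\infty} \frac{4 a}{\left(a^{2} + u^{2}\right)^{2}} \, du = \frac{\pi}{a^{2}},$$
so $\int_{0}^{\infty} - \frac{2}{\left(a^{2} + u^{2}\right)^{2}} \, du = - \frac{\pi}{2 a^{3}}$.

Setting $a = \frac{4}{3}$:
$$I = - \frac{27 \pi}{128}.$$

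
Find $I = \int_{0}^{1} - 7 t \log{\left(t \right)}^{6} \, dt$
$- \frac{315}{8}$

Consider the simpler parametrised integral
$$J(a) = \int_{0}^{1} - 7 t^{a} \, dt = - \frac{7}{a + 1}.$$

Differentiating under the integral sign brings down a factor of $\ln t$:
$$\frac{dJ}{da} = \int_{0}^{1} - 7 t^{a} \log{\left(t \right)} \, dt = \frac{7}{\left(a + 1\right)^{2}}.$$

Repeating $6$ times in total — each differentiation brings down another $\ln t$ — gives
$$\frac{d^{6}J}{da^{6}} = \int_{0}^{1} - 7 t^{a} \log{\left(t \right)}^{6} \, dt = - \frac{5040}{\left(a + 1\right)^{7}},$$
and the integrand here is exactly the target integrand, so $I = - \frac{5040}{\left(a + 1\right)^{7}}$.

Setting $a = 1$:
$$I = - \frac{315}{8}.$$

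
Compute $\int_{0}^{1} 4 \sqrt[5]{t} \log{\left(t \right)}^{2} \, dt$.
$\frac{125}{27}$

Begin with the known integral
$$J(a) = \int_{0}^{1} 4 t^{a} \, dt = \frac{4}{a + 1}.$$

Differentiating under the integral sign brings down a factor of $\ln t$:
$$\frac{dJ}{da} = \int_{0}^{1} 4 t^{a} \log{\left(t \right)} \, dt = - \frac{4}{\left(a + 1\right)^{2}}.$$

Repeating twice in total — each differentiation brings down another $\ln t$ — gives
$$\frac{d^{2}J}{da^{2}} = \int_{0}^{1} 4 t^{a} \log{\left(t \right)}^{2} \, dt = \frac{8}{\left(a + 1\right)^{3}},$$
and the integrand here is exactly the target integrand, so $I = \frac{8}{\left(a + 1\right)^{3}}$.

Setting $a = \frac{1}{5}$:
$$I = \frac{125}{27}.$$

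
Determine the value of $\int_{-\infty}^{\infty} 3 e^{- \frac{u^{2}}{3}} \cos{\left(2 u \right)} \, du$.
$\frac{3 \sqrt{3} \sqrt{\pi}}{e^{3}}$

Let $b$ denote the cosine frequency and define $I(b) = \int_{-\infty}^{\infty} 3 e^{- \frac{u^{2}}{3}} \cos{\left(b u \right)} \, du$.

Differentiating under the integral sign,
$$I'(b) = \int_{-\infty}^{\infty} - 3 u e^{- \frac{u^{2}}{3}} \sin{\left(b u \right)} \, du.$$

Integrate $\int_{-\infty}^{\infty} u \sin(b u)\, e^{- \frac{u^{2}}{3}}\, du$ by parts with $w = \sin(b u)$ and $dv = u\, e^{- \frac{u^{2}}{3}}\, du$, giving $v = - \frac{3 e^{- \frac{u^{2}}{3}}}{2}$. The boundary term vanishes and
$$\int_{-\infty}^{\infty} u \sin(b u)\, e^{- \frac{u^{2}}{3}}\, du = \frac{3 b}{2} \int_{-\infty}^{\infty} \cos(b u)\, e^{- \frac{u^{2}}{3}}\, du,$$
so $I'(b) = - \frac{3 b}{2}\, I(b)$.

This is a separable first-order ODE; solving with the initial condition $I(0) = \int_{-\infty}^{\infty} 3 e^{- \frac{u^{2}}{3}}\,du = 3 \sqrt{3} \sqrt{\pi}$ gives
$$I(b) = 3 \sqrt{3} \sqrt{\pi} e^{- \frac{3 b^{2}}{4}}.$$

Setting $b = 2$:
$$I = \frac{3 \sqrt{3} \sqrt{\pi}}{e^{3}}.$$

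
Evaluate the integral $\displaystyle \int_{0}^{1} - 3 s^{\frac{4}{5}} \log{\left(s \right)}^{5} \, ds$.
$\frac{625000}{59049}$

Start from the elementary integral
$$J(a) = \int_{0}^{1} - 3 s^{a} \, ds = - \frac{3}{a + 1}.$$

Differentiating under the integral sign brings down a factor of $\ln s$:
$$\frac{dJ}{da} = \int_{0}^{1} - 3 s^{a} \log{\left(s \right)} \, ds = \frac{3}{\left(a + 1\right)^{2}}.$$

Repeating $5$ times in total — each differentiation brings down another $\ln s$ — gives
$$\frac{d^{5}J}{da^{5}} = \int_{0}^{1} - 3 s^{a} \log{\left(s \right)}^{5} \, ds = \frac{360}{\left(a + 1\right)^{6}},$$
and the integrand here is exactly the target integrand, so $I = \frac{360}{\left(a + 1\right)^{6}}$.

Setting $a = \frac{4}{5}$:
$$I = \frac{625000}{59049}.$$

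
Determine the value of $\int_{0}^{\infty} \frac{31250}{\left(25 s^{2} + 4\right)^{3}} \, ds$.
$\frac{9375 \pi}{256}$

Start from the standard arctangent integral
$$J(a) = \int_{0}^{\infty} \frac{2}{a^{2} + s^{2}} \, ds = \frac{\pi}{a}.$$

Differentiating under the integral sign with respect to $a$,
$$\frac{dJ}{da} = \int_{0}^{\infty} - \frac{4 a}{\left(a^{2} + s^{2}\right)^{2}} \, ds = - \frac{\pi}{a^{2}},$$
so $\int_{0}^{\infty} \frac{2}{\left(a^{2} + s^{2}\right)^{2}} \, ds = \frac{\pi}{2 a^{3}}$.

Repeating — each differentiation of $1/(s^2+a^2)^j$ produces $-2ja/(s^2+a^2)^{j+1}$ — and dividing through by $-2ja$ at each step yields, after $2$ differentiations in total,
$$\int_{0}^{\infty} \frac{2}{\left(a^{2} + s^{2}\right)^{3}} \, ds = \frac{3 \pi}{8 a^{5}}.$$

Setting $a = \frac{2}{5}$:
$$I = \frac{9375 \pi}{256}.$$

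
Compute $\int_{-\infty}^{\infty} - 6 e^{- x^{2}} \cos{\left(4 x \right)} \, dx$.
$- \frac{6 \sqrt{\pi}}{e^{4}}$

Define $I(b) = \int_{-\infty}^{\infty} - 6 e^{- x^{2}} \cos{\left(b x \right)} \, dx$.

Differentiating under the integral sign,
$$I'(b) = \int_{-\infty}^{\infty} 6 x e^{- x^{2}} \sin{\left(b x \right)} \, dx.$$

Integrate $\int_{-\infty}^{\infty} x \sin(b x)\, e^{- x^{2}}\, dx$ by parts with $u = \sin(b x)$ and $dv = x\, e^{- x^{2}}\, dx$, giving $v = - \frac{e^{- x^{2}}}{2}$. The boundary term vanishes and
$$\int_{-\infty}^{\infty} x \sin(b x)\, e^{- x^{2}}\, dx = \frac{b}{2} \int_{-\infty}^{\infty} \cos(b x)\, e^{- x^{2}}\, dx,$$
so $I'(b) = - \frac{b}{2}\, I(b)$.

This is a separable first-order ODE; solving with the initial condition $I(0) = \int_{-\infty}^{\infty} - 6 e^{- x^{2}}\,dx = - 6 \sqrt{\pi}$ gives
$$I(b) = - 6 \sqrt{\pi} e^{- \frac{b^{2}}{4}}.$$

Setting $b = 4$:
$$I = - \frac{6 \sqrt{\pi}}{e^{4}}.$$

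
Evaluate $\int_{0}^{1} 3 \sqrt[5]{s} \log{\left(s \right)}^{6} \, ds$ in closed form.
$\frac{390625}{648}$

Begin with the known integral
$$J(a) = \int_{0}^{1} 3 s^{a} \, ds = \frac{3}{a + 1}.$$

Differentiating under the integral sign brings down a factor of $\ln s$:
$$\frac{dJ}{da} = \int_{0}^{1} 3 s^{a} \log{\left(s \right)} \, ds = - \frac{3}{\left(a + 1\right)^{2}}.$$

Repeating $6$ times in total — each differentiation brings down another $\ln s$ — gives
$$\frac{d^{6}J}{da^{6}} = \int_{0}^{1} 3 s^{a} \log{\left(s \right)}^{6} \, ds = \frac{2160}{\left(a + 1\right)^{7}},$$
and the integrand here is exactly the target integrand, so $I = \frac{2160}{\left(a + 1\right)^{7}}$.

Setting $a = \frac{1}{5}$:
$$I = \frac{390625}{648}.$$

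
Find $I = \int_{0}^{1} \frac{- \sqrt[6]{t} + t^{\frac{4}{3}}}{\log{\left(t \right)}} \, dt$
$\log{\left(2 \right)}$

Consider the one-parameter family: let $I(a) = \int_{0}^{1} \frac{- \sqrt[6]{t} + t^{a}}{\log{\left(t \right)}} \, dt$.

Since $\dfrac{\partial}{\partial a}\,t^{a} = t^{a} \ln t$, the $\ln t$ in the denominator cancels and
$$\frac{dI}{da} = \int_{0}^{1} t^{a} \, dt = \left[\frac{t^{a+1}}{a+1}\right]_0^1 = \frac{1}{a + 1}.$$

Integrating with respect to $a$ gives $I(a) = \log{\left(\frac{6 a}{7} + \frac{6}{7} \right)} + C$.

At $a = \frac{1}{6}$ the integrand is identically $0$, so $I(\frac{1}{6}) = 0$. The closed form gives $0$, hence $C = 0$.

Setting $a = \frac{4}{3}$:
$$I = \log{\left(2 \right)}.$$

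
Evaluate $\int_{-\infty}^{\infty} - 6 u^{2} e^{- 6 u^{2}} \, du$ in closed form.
$- \frac{\sqrt{6} \sqrt{\pi}}{12}$

Consider the simpler parametrised integral
$$J(a) = \int_{-\infty}^{\infty} - 6 e^{- a u^{2}} \, du = - \frac{6 \sqrt{\pi}}{\sqrt{a}}.$$

Differentiating under the integral sign brings down a factor of $(-u^2)$:
$$\frac{dJ}{da} = \int_{-\infty}^{\infty} 6 u^{2} e^{- a u^{2}} \, du = \frac{3 \sqrt{\pi}}{a^{\frac{3}{2}}}.$$

The integral on the left is $-I$, so $I = - \frac{3 \sqrt{\pi}}{a^{\frac{3}{2}}}$.

Setting $a = 6$:
$$I = - \frac{\sqrt{6} \sqrt{\pi}}{12}.$$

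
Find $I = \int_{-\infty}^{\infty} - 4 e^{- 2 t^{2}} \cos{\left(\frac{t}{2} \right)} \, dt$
$- \frac{2 \sqrt{2} \sqrt{\pi}}{e^{\frac{1}{32}}}$

Let $b$ denote the cosine frequency and define $I(b) = \int_{-\infty}^{\infty} - 4 e^{- 2 t^{2}} \cos{\left(b t \right)} \, dt$.

Differentiating under the integral sign,
$$I'(b) = \int_{-\infty}^{\infty} 4 t e^{- 2 t^{2}} \sin{\left(b t \right)} \, dt.$$

Integrate $\int_{-\infty}^{\infty} t \sin(b t)\, e^{- 2 t^{2}}\, dt$ by parts with $u = \sin(b t)$ and $dv = t\, e^{- 2 t^{2}}\, dt$, giving $v = - \frac{e^{- 2 t^{2}}}{4}$. The boundary term vanishes and
$$\int_{-\infty}^{\infty} t \sin(b t)\, e^{- 2 t^{2}}\, dt = \frac{b}{4} \int_{-\infty}^{\infty} \cos(b t)\, e^{- 2 t^{2}}\, dt,$$
so $I'(b) = - \frac{b}{4}\, I(b)$.

This is a separable first-order ODE; solving with the initial condition $I(0) = \int_{-\infty}^{\infty} - 4 e^{- 2 t^{2}}\,dt = - 2 \sqrt{2} \sqrt{\pi}$ gives
$$I(b) = - 2 \sqrt{2} \sqrt{\pi} e^{- \frac{b^{2}}{8}}.$$

Setting $b = \frac{1}{2}$:
$$I = - \frac{2 \sqrt{2} \sqrt{\pi}}{e^{\frac{1}{32}}}.$$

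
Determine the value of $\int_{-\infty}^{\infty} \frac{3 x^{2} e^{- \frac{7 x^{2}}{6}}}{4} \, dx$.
$\frac{9 \sqrt{42} \sqrt{\pi}}{196}$

Start from the elementary integral
$$J(a) = \int_{-\infty}^{\infty} \frac{3 e^{- a x^{2}}}{4} \, dx = \frac{3 \sqrt{\pi}}{4 \sqrt{a}}.$$

Differentiating under the integral sign brings down a factor of $(-x^2)$:
$$\frac{dJ}{da} = \int_{-\infty}^{\infty} - \frac{3 x^{2} e^{- a x^{2}}}{4} \, dx = - \frac{3 \sqrt{\pi}}{8 a^{\frac{3}{2}}}.$$

The integral on the left is $-I$, so $I = \frac{3 \sqrt{\pi}}{8 a^{\frac{3}{2}}}$.

Setting $a = \frac{7}{6}$:
$$I = \frac{9 \sqrt{42} \sqrt{\pi}}{196}.$$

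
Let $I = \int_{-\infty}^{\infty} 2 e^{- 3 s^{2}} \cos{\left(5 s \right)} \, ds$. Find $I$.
$\frac{2 \sqrt{3} \sqrt{\pi}}{3 e^{\frac{25}{12}}}$

Let $b$ denote the cosine frequency and define $I(b) = \int_{-\infty}^{\infty} 2 e^{- 3 s^{2}} \cos{\left(b s \right)} \, ds$.

Differentiating under the integral sign,
$$I'(b) = \int_{-\infty}^{\infty} - 2 s e^{- 3 s^{2}} \sin{\left(b s \right)} \, ds.$$

Integrate $\int_{-\infty}^{\infty} s \sin(b s)\, e^{- 3 s^{2}}\, ds$ by parts with $u = \sin(b s)$ and $dv = s\, e^{- 3 s^{2}}\, ds$, giving $v = - \frac{e^{- 3 s^{2}}}{6}$. The boundary term vanishes and
$$\int_{-\infty}^{\infty} s \sin(b s)\, e^{- 3 s^{2}}\, ds = \frac{b}{6} \int_{-\infty}^{\infty} \cos(b s)\, e^{- 3 s^{2}}\, ds,$$
so $I'(b) = - \frac{b}{6}\, I(b)$.

This is a separable first-order ODE; solving with the initial condition $I(0) = \int_{-\infty}^{\infty} 2 e^{- 3 s^{2}}\,ds = \frac{2 \sqrt{3} \sqrt{\pi}}{3}$ gives
$$I(b) = \frac{2 \sqrt{3} \sqrt{\pi} e^{- \frac{b^{2}}{12}}}{3}.$$

Setting $b = 5$:
$$I = \frac{2 \sqrt{3} \sqrt{\pi}}{3 e^{\frac{25}{12}}}.$$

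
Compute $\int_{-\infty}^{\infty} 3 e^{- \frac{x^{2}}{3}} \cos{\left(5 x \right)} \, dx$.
$\frac{3 \sqrt{3} \sqrt{\pi}}{e^{\frac{75}{4}}}$

Define $I(b) = \int_{-\infty}^{\infty} 3 e^{- \frac{x^{2}}{3}} \cos{\left(b x \right)} \, dx$.

Differentiating under the integral sign,
$$I'(b) = \int_{-\infty}^{\infty} - 3 x e^{- \frac{x^{2}}{3}} \sin{\left(b x \right)} \, dx.$$

Integrate $\int_{-\infty}^{\infty} x \sin(b x)\, e^{- \frac{x^{2}}{3}}\, dx$ by parts with $u = \sin(b x)$ and $dv = x\, e^{- \frac{x^{2}}{3}}\, dx$, giving $v = - \frac{3 e^{- \frac{x^{2}}{3}}}{2}$. The boundary term vanishes and
$$\int_{-\infty}^{\infty} x \sin(b x)\, e^{- \frac{x^{2}}{3}}\, dx = \frac{3 b}{2} \int_{-\infty}^{\infty} \cos(b x)\, e^{- \frac{x^{2}}{3}}\, dx,$$
so $I'(b) = - \frac{3 b}{2}\, I(b)$.

This is a separable first-order ODE; solving with the initial condition $I(0) = \int_{-\infty}^{\infty} 3 e^{- \frac{x^{2}}{3}}\,dx = 3 \sqrt{3} \sqrt{\pi}$ gives
$$I(b) = 3 \sqrt{3} \sqrt{\pi} e^{- \frac{3 b^{2}}{4}}.$$

Setting $b = 5$:
$$I = \frac{3 \sqrt{3} \sqrt{\pi}}{e^{\frac{75}{4}}}.$$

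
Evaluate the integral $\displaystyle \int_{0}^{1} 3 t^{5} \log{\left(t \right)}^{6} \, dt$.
$\frac{5}{648}$

Consider the simpler parametrised integral
$$J(a) = \int_{0}^{1} 3 t^{a} \, dt = \frac{3}{a + 1}.$$

Differentiating under the integral sign brings down a factor of $\ln t$:
$$\frac{dJ}{da} = \int_{0}^{1} 3 t^{a} \log{\left(t \right)} \, dt = - \frac{3}{\left(a + 1\right)^{2}}.$$

Repeating $6$ times in total — each differentiation brings down another $\ln t$ — gives
$$\frac{d^{6}J}{da^{6}} = \int_{0}^{1} 3 t^{a} \log{\left(t \right)}^{6} \, dt = \frac{2160}{\left(a + 1\right)^{7}},$$
and the integrand here is exactly the target integrand, so $I = \frac{2160}{\left(a + 1\right)^{7}}$.

Setting $a = 5$:
$$I = \frac{5}{648}.$$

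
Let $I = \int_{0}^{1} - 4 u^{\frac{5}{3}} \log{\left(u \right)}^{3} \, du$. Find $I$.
$\frac{243}{512}$

Start from the elementary integral
$$J(a) = \int_{0}^{1} - 4 u^{a} \, du = - \frac{4}{a + 1}.$$

Differentiating under the integral sign brings down a factor of $\ln u$:
$$\frac{dJ}{da} = \int_{0}^{1} - 4 u^{a} \log{\left(u \right)} \, du = \frac{4}{\left(a + 1\right)^{2}}.$$

Repeating $3$ times in total — each differentiation brings down another $\ln u$ — gives
$$\frac{d^{3}J}{da^{3}} = \int_{0}^{1} - 4 u^{a} \log{\left(u \right)}^{3} \, du = \frac{24}{\left(a + 1\right)^{4}},$$
and the integrand here is exactly the target integrand, so $I = \frac{24}{\left(a + 1\right)^{4}}$.

Setting $a = \frac{5}{3}$:
$$I = \frac{243}{512}.$$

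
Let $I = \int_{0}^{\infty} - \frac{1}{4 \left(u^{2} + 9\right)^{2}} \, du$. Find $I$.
$- \frac{\pi}{432}$

Start from the standard arctangent integral
$$J(a) = \int_{0}^{\infty} - \frac{1}{4 \left(a^{2} + u^{2}\right)} \, du = - \frac{\pi}{8 a}.$$

Differentiating under the integral sign with respect to $a$,
$$\frac{dJ}{da} = \int_{0}^{\infty} \frac{a}{2 \left(a^{2} + u^{2}\right)^{2}} \, du = \frac{\pi}{8 a^{2}},$$
so $\int_{0}^{\infty} - \frac{1}{4 \left(a^{2} + u^{2}\right)^{2}} \, du = - \frac{\pi}{16 a^{3}}$.

Setting $a = 3$:
$$I = - \frac{\pi}{432}.$$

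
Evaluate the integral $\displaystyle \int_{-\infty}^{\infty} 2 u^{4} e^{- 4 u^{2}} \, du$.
$\frac{3 \sqrt{\pi}}{64}$

Begin with the known integral
$$J(a) = \int_{-\infty}^{\infty} 2 e^{- a u^{2}} \, du = \frac{2 \sqrt{\pi}}{\sqrt{a}}.$$

Differentiating under the integral sign brings down a factor of $(-u^2)$:
$$\frac{dJ}{da} = \int_{-\infty}^{\infty} - 2 u^{2} e^{- a u^{2}} \, du = - \frac{\sqrt{\pi}}{a^{\frac{3}{2}}}.$$

Repeating twice in total — each differentiation brings down another $(-u^2)$ — gives
$$\frac{d^{2}J}{da^{2}} = \int_{-\infty}^{\infty} 2 u^{4} e^{- a u^{2}} \, du = \frac{3 \sqrt{\pi}}{2 a^{\frac{5}{2}}},$$
and the integrand here is exactly the target integrand, so $I = \frac{3 \sqrt{\pi}}{2 a^{\frac{5}{2}}}$.

Setting $a = 4$:
$$I = \frac{3 \sqrt{\pi}}{64}.$$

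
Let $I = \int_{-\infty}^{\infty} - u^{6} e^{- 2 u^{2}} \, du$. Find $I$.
$- \frac{15 \sqrt{2} \sqrt{\pi}}{128}$

Consider the simpler parametrised integral
$$J(a) = \int_{-\infty}^{\infty} - e^{- a u^{2}} \, du = - \frac{\sqrt{\pi}}{\sqrt{a}}.$$

Differentiating under the integral sign brings down a factor of $(-u^2)$:
$$\frac{dJ}{da} = \int_{-\infty}^{\infty} u^{2} e^{- a u^{2}} \, du = \frac{\sqrt{\pi}}{2 a^{\frac{3}{2}}}.$$

Repeating $3$ times in total — each differentiation brings down another $(-u^2)$ — gives
$$\frac{d^{3}J}{da^{3}} = \int_{-\infty}^{\infty} u^{6} e^{- a u^{2}} \, du = \frac{15 \sqrt{\pi}}{8 a^{\frac{7}{2}}},$$
and the integrand here is $(-1)^{3}$ times the target integrand, so $I = (-1)^{3}\,\frac{d^{3}J}{da^{3}} = - \frac{15 \sqrt{\pi}}{8 a^{\frac{7}{2}}}$.

Setting $a = 2$:
$$I = - \frac{15 \sqrt{2} \sqrt{\pi}}{128}.$$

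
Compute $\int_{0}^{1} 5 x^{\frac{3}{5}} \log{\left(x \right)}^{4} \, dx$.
$\frac{46875}{4096}$

Begin with the known integral
$$J(a) = \int_{0}^{1} 5 x^{a} \, dx = \frac{5}{a + 1}.$$

Differentiating under the integral sign brings down a factor of $\ln x$:
$$\frac{dJ}{da} = \int_{0}^{1} 5 x^{a} \log{\left(x \right)} \, dx = - \frac{5}{\left(a + 1\right)^{2}}.$$

Repeating $4$ times in total — each differentiation brings down another $\ln x$ — gives
$$\frac{d^{4}J}{da^{4}} = \int_{0}^{1} 5 x^{a} \log{\left(x \right)}^{4} \, dx = \frac{120}{\left(a + 1\right)^{5}},$$
and the integrand here is exactly the target integrand, so $I = \frac{120}{\left(a + 1\right)^{5}}$.

Setting $a = \frac{3}{5}$:
$$I = \frac{46875}{4096}.$$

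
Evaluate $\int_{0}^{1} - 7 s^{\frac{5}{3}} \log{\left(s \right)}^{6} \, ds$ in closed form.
$- \frac{688905}{131072}$

Begin with the known integral
$$J(a) = \int_{0}^{1} - 7 s^{a} \, ds = - \frac{7}{a + 1}.$$

Differentiating under the integral sign brings down a factor of $\ln s$:
$$\frac{dJ}{da} = \int_{0}^{1} - 7 s^{a} \log{\left(s \right)} \, ds = \frac{7}{\left(a + 1\right)^{2}}.$$

Repeating $6$ times in total — each differentiation brings down another $\ln s$ — gives
$$\frac{d^{6}J}{da^{6}} = \int_{0}^{1} - 7 s^{a} \log{\left(s \right)}^{6} \, ds = - \frac{5040}{\left(a + 1\right)^{7}},$$
and the integrand here is exactly the target integrand, so $I = - \frac{5040}{\left(a + 1\right)^{7}}$.

Setting $a = \frac{5}{3}$:
$$I = - \frac{688905}{131072}.$$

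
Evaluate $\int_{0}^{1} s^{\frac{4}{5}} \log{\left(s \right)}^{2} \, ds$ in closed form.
$\frac{250}{729}$

Start from the elementary integral
$$J(a) = \int_{0}^{1} s^{a} \, ds = \frac{1}{a + 1}.$$

Differentiating under the integral sign brings down a factor of $\ln s$:
$$\frac{dJ}{da} = \int_{0}^{1} s^{a} \log{\left(s \right)} \, ds = - \frac{1}{\left(a + 1\right)^{2}}.$$

Repeating twice in total — each differentiation brings down another $\ln s$ — gives
$$\frac{d^{2}J}{da^{2}} = \int_{0}^{1} s^{a} \log{\left(s \right)}^{2} \, ds = \frac{2}{\left(a + 1\right)^{3}},$$
and the integrand here is exactly the target integrand, so $I = \frac{2}{\left(a + 1\right)^{3}}$.

Setting $a = \frac{4}{5}$:
$$I = \frac{250}{729}.$$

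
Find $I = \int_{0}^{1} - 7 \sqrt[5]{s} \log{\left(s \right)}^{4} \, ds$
$- \frac{21875}{324}$

Consider the simpler parametrised integral
$$J(a) = \int_{0}^{1} - 7 s^{a} \, ds = - \frac{7}{a + 1}.$$

Differentiating under the integral sign brings down a factor of $\ln s$:
$$\frac{dJ}{da} = \int_{0}^{1} - 7 s^{a} \log{\left(s \right)} \, ds = \frac{7}{\left(a + 1\right)^{2}}.$$

Repeating $4$ times in total — each differentiation brings down another $\ln s$ — gives
$$\frac{d^{4}J}{da^{4}} = \int_{0}^{1} - 7 s^{a} \log{\left(s \right)}^{4} \, ds = - \frac{168}{\left(a + 1\right)^{5}},$$
and the integrand here is exactly the target integrand, so $I = - \frac{168}{\left(a + 1\right)^{5}}$.

Setting $a = \frac{1}{5}$:
$$I = - \frac{21875}{324}.$$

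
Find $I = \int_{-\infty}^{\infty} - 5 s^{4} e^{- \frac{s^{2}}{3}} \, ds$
$- \frac{135 \sqrt{3} \sqrt{\pi}}{4}$

Consider the simpler parametrised integral
$$J(a) = \int_{-\infty}^{\infty} - 5 e^{- a s^{2}} \, ds = - \frac{5 \sqrt{\pi}}{\sqrt{a}}.$$

Differentiating under the integral sign brings down a factor of $(-s^2)$:
$$\frac{dJ}{da} = \int_{-\infty}^{\infty} 5 s^{2} e^{- a s^{2}} \, ds = \frac{5 \sqrt{\pi}}{2 a^{\frac{3}{2}}}.$$

Repeating twice in total — each differentiation brings down another $(-s^2)$ — gives
$$\frac{d^{2}J}{da^{2}} = \int_{-\infty}^{\infty} - 5 s^{4} e^{- a s^{2}} \, ds = - \frac{15 \sqrt{\pi}}{4 a^{\frac{5}{2}}},$$
and the integrand here is exactly the target integrand, so $I = - \frac{15 \sqrt{\pi}}{4 a^{\frac{5}{2}}}$.

Setting $a = \frac{1}{3}$:
$$I = - \frac{135 \sqrt{3} \sqrt{\pi}}{4}.$$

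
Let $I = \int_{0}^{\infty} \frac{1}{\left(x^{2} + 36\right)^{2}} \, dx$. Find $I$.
$\frac{\pi}{864}$

Start from the standard arctangent integral
$$J(a) = \int_{0}^{\infty} \frac{1}{a^{2} + x^{2}} \, dx = \frac{\pi}{2 a}.$$

Differentiating under the integral sign with respect to $a$,
$$\frac{dJ}{da} = \int_{0}^{\infty} - \frac{2 a}{\left(a^{2} + x^{2}\right)^{2}} \, dx = - \frac{\pi}{2 a^{2}},$$
so $\int_{0}^{\infty} \frac{1}{\left(a^{2} + x^{2}\right)^{2}} \, dx = \frac{\pi}{4 a^{3}}$.

Setting $a = 6$:
$$I = \frac{\pi}{864}.$$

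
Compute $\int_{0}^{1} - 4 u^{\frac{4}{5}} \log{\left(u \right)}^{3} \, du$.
$\frac{5000}{2187}$

Consider the simpler parametrised integral
$$J(a) = \int_{0}^{1} - 4 u^{a} \, du = - \frac{4}{a + 1}.$$

Differentiating under the integral sign brings down a factor of $\ln u$:
$$\frac{dJ}{da} = \int_{0}^{1} - 4 u^{a} \log{\left(u \right)} \, du = \frac{4}{\left(a + 1\right)^{2}}.$$

Repeating $3$ times in total — each differentiation brings down another $\ln u$ — gives
$$\frac{d^{3}J}{da^{3}} = \int_{0}^{1} - 4 u^{a} \log{\left(u \right)}^{3} \, du = \frac{24}{\left(a + 1\right)^{4}},$$
and the integrand here is exactly the target integrand, so $I = \frac{24}{\left(a + 1\right)^{4}}$.

Setting $a = \frac{4}{5}$:
$$I = \frac{5000}{2187}.$$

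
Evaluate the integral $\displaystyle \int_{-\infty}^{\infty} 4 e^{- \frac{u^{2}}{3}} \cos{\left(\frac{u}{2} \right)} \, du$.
$\frac{4 \sqrt{3} \sqrt{\pi}}{e^{\frac{3}{16}}}$

Let $b$ denote the cosine frequency and define $I(b) = \int_{-\infty}^{\infty} 4 e^{- \frac{u^{2}}{3}} \cos{\left(b u \right)} \, du$.

Differentiating under the integral sign,
$$I'(b) = \int_{-\infty}^{\infty} - 4 u e^{- \frac{u^{2}}{3}} \sin{\left(b u \right)} \, du.$$

Integrate $\int_{-\infty}^{\infty} u \sin(b u)\, e^{- \frac{u^{2}}{3}}\, du$ by parts with $w = \sin(b u)$ and $dv = u\, e^{- \frac{u^{2}}{3}}\, du$, giving $v = - \frac{3 e^{- \frac{u^{2}}{3}}}{2}$. The boundary term vanishes and
$$\int_{-\infty}^{\infty} u \sin(b u)\, e^{- \frac{u^{2}}{3}}\, du = \frac{3 b}{2} \int_{-\infty}^{\infty} \cos(b u)\, e^{- \frac{u^{2}}{3}}\, du,$$
so $I'(b) = - \frac{3 b}{2}\, I(b)$.

This is a separable first-order ODE; solving with the initial condition $I(0) = \int_{-\infty}^{\infty} 4 e^{- \frac{u^{2}}{3}}\,du = 4 \sqrt{3} \sqrt{\pi}$ gives
$$I(b) = 4 \sqrt{3} \sqrt{\pi} e^{- \frac{3 b^{2}}{4}}.$$

Setting $b = \frac{1}{2}$:
$$I = \frac{4 \sqrt{3} \sqrt{\pi}}{e^{\frac{3}{16}}}.$$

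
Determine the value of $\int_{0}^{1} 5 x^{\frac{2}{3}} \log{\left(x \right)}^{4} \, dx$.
$\frac{5832}{625}$

Consider the simpler parametrised integral
$$J(a) = \int_{0}^{1} 5 x^{a} \, dx = \frac{5}{a + 1}.$$

Differentiating under the integral sign brings down a factor of $\ln x$:
$$\frac{dJ}{da} = \int_{0}^{1} 5 x^{a} \log{\left(x \right)} \, dx = - \frac{5}{\left(a + 1\right)^{2}}.$$

Repeating $4$ times in total — each differentiation brings down another $\ln x$ — gives
$$\frac{d^{4}J}{da^{4}} = \int_{0}^{1} 5 x^{a} \log{\left(x \right)}^{4} \, dx = \frac{120}{\left(a + 1\right)^{5}},$$
and the integrand here is exactly the target integrand, so $I = \frac{120}{\left(a + 1\right)^{5}}$.

Setting $a = \frac{2}{3}$:
$$I = \frac{5832}{625}.$$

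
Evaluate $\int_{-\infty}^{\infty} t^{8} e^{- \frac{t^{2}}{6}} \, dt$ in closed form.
$8505 \sqrt{6} \sqrt{\pi}$

Consider the simpler parametrised integral
$$J(a) = \int_{-\infty}^{\infty} e^{- a t^{2}} \, dt = \frac{\sqrt{\pi}}{\sqrt{a}}.$$

Differentiating under the integral sign brings down a factor of $(-t^2)$:
$$\frac{dJ}{da} = \int_{-\infty}^{\infty} - t^{2} e^{- a t^{2}} \, dt = - \frac{\sqrt{\pi}}{2 a^{\frac{3}{2}}}.$$

Repeating $4$ times in total — each differentiation brings down another $(-t^2)$ — gives
$$\frac{d^{4}J}{da^{4}} = \int_{-\infty}^{\infty} t^{8} e^{- a t^{2}} \, dt = \frac{105 \sqrt{\pi}}{16 a^{\frac{9}{2}}},$$
and the integrand here is exactly the target integrand, so $I = \frac{105 \sqrt{\pi}}{16 a^{\frac{9}{2}}}$.

Setting $a = \frac{1}{6}$:
$$I = 8505 \sqrt{6} \sqrt{\pi}.$$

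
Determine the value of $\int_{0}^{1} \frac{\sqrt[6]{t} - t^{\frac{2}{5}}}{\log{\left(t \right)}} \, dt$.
$- \log{\left(6 \right)} + \log{\left(5 \right)}$

Introduce a parameter $a$ in the exponent: let $I(a) = \int_{0}^{1} \frac{\sqrt[6]{t} - t^{a}}{\log{\left(t \right)}} \, dt$.

Since $\dfrac{\partial}{\partial a}\,t^{a} = t^{a} \ln t$, the $\ln t$ in the denominator cancels and
$$\frac{dI}{da} = \int_{0}^{1} -1 t^{a} \, dt = -1 \left[\frac{t^{a+1}}{a+1}\right]_0^1 = - \frac{1}{a + 1}.$$

Integrating with respect to $a$ gives $I(a) = - \log{\left(\frac{6 a}{7} + \frac{6}{7} \right)} + C$.

At $a = \frac{1}{6}$ the integrand is identically $0$, so $I(\frac{1}{6}) = 0$. The closed form gives $0$, hence $C = 0$.

Setting $a = \frac{2}{5}$:
$$I = - \log{\left(6 \right)} + \log{\left(5 \right)}.$$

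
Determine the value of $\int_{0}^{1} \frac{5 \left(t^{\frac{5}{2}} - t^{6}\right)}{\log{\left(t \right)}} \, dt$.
$- \log{\left(32 \right)}$

Replace the exponent $6$ by a parameter $a$: let $I(a) = \int_{0}^{1} \frac{5 \left(t^{\frac{5}{2}} - t^{a}\right)}{\log{\left(t \right)}} \, dt$.

Since $\dfrac{\partial}{\partial a}\,t^{a} = t^{a} \ln t$, the $\ln t$ in the denominator cancels and
$$\frac{dI}{da} = \int_{0}^{1} -5 t^{a} \, dt = -5 \left[\frac{t^{a+1}}{a+1}\right]_0^1 = - \frac{5}{a + 1}.$$

Integrating with respect to $a$ gives $I(a) = - \log{\left(\frac{32 \left(a + 1\right)^{5}}{16807} \right)} + C$.

At $a = \frac{5}{2}$ the integrand is identically $0$, so $I(\frac{5}{2}) = 0$. The closed form gives $0$, hence $C = 0$.

Setting $a = 6$:
$$I = - \log{\left(32 \right)}.$$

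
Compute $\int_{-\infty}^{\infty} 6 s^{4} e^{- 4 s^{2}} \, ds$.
$\frac{9 \sqrt{\pi}}{64}$

Consider the simpler parametrised integral
$$J(a) = \int_{-\infty}^{\infty} 6 e^{- a s^{2}} \, ds = \frac{6 \sqrt{\pi}}{\sqrt{a}}.$$

Differentiating under the integral sign brings down a factor of $(-s^2)$:
$$\frac{dJ}{da} = \int_{-\infty}^{\infty} - 6 s^{2} e^{- a s^{2}} \, ds = - \frac{3 \sqrt{\pi}}{a^{\frac{3}{2}}}.$$

Repeating twice in total — each differentiation brings down another $(-s^2)$ — gives
$$\frac{d^{2}J}{da^{2}} = \int_{-\infty}^{\infty} 6 s^{4} e^{- a s^{2}} \, ds = \frac{9 \sqrt{\pi}}{2 a^{\frac{5}{2}}},$$
and the integrand here is exactly the target integrand, so $I = \frac{9 \sqrt{\pi}}{2 a^{\frac{5}{2}}}$.

Setting $a = 4$:
$$I = \frac{9 \sqrt{\pi}}{64}.$$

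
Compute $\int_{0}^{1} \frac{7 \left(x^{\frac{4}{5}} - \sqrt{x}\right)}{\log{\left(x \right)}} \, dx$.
$\log{\left(\frac{279936}{78125} \right)}$

Consider the one-parameter family: let $I(a) = \int_{0}^{1} \frac{7 \left(- \sqrt{x} + x^{a}\right)}{\log{\left(x \right)}} \, dx$.

Since $\dfrac{\partial}{\partial a}\,x^{a} = x^{a} \ln x$, the $\ln x$ in the denominator cancels and
$$\frac{dI}{da} = \int_{0}^{1} 7 x^{a} \, dx = 7 \left[\frac{x^{a+1}}{a+1}\right]_0^1 = \frac{7}{a + 1}.$$

Integrating with respect to $a$ gives $I(a) = \log{\left(\frac{128 \left(a + 1\right)^{7}}{2187} \right)} + C$.

At $a = \frac{1}{2}$ the integrand is identically $0$, so $I(\frac{1}{2}) = 0$. The closed form gives $0$, hence $C = 0$.

Setting $a = \frac{4}{5}$:
$$I = \log{\left(\frac{279936}{78125} \right)}.$$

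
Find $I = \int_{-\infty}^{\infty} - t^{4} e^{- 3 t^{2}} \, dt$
$- \frac{\sqrt{3} \sqrt{\pi}}{36}$

Start from the elementary integral
$$J(a) = \int_{-\infty}^{\infty} - e^{- a t^{2}} \, dt = - \frac{\sqrt{\pi}}{\sqrt{a}}.$$

Differentiating under the integral sign brings down a factor of $(-t^2)$:
$$\frac{dJ}{da} = \int_{-\infty}^{\infty} t^{2} e^{- a t^{2}} \, dt = \frac{\sqrt{\pi}}{2 a^{\frac{3}{2}}}.$$

Repeating twice in total — each differentiation brings down another $(-t^2)$ — gives
$$\frac{d^{2}J}{da^{2}} = \int_{-\infty}^{\infty} - t^{4} e^{- a t^{2}} \, dt = - \frac{3 \sqrt{\pi}}{4 a^{\frac{5}{2}}},$$
and the integrand here is exactly the target integrand, so $I = - \frac{3 \sqrt{\pi}}{4 a^{\frac{5}{2}}}$.

Setting $a = 3$:
$$I = - \frac{\sqrt{3} \sqrt{\pi}}{36}.$$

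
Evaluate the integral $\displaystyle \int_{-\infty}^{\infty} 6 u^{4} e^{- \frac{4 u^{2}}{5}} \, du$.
$\frac{225 \sqrt{5} \sqrt{\pi}}{64}$

Start from the elementary integral
$$J(a) = \int_{-\infty}^{\infty} 6 e^{- a u^{2}} \, du = \frac{6 \sqrt{\pi}}{\sqrt{a}}.$$

Differentiating under the integral sign brings down a factor of $(-u^2)$:
$$\frac{dJ}{da} = \int_{-\infty}^{\infty} - 6 u^{2} e^{- a u^{2}} \, du = - \frac{3 \sqrt{\pi}}{a^{\frac{3}{2}}}.$$

Repeating twice in total — each differentiation brings down another $(-u^2)$ — gives
$$\frac{d^{2}J}{da^{2}} = \int_{-\infty}^{\infty} 6 u^{4} e^{- a u^{2}} \, du = \frac{9 \sqrt{\pi}}{2 a^{\frac{5}{2}}},$$
and the integrand here is exactly the target integrand, so $I = \frac{9 \sqrt{\pi}}{2 a^{\frac{5}{2}}}$.

Setting $a = \frac{4}{5}$:
$$I = \frac{225 \sqrt{5} \sqrt{\pi}}{64}.$$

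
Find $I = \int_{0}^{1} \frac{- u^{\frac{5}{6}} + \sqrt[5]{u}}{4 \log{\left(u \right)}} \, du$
$- \frac{\log{\left(55 \right)}}{4} + \frac{\log{\left(6 \right)}}{2}$

Introduce a parameter $a$ in the exponent: let $I(a) = \int_{0}^{1} \frac{\sqrt[5]{u} - u^{a}}{4 \log{\left(u \right)}} \, du$.

Since $\dfrac{\partial}{\partial a}\,u^{a} = u^{a} \ln u$, the $\ln u$ in the denominator cancels and
$$\frac{dI}{da} = \int_{0}^{1} - \frac{1}{4} u^{a} \, du = - \frac{1}{4} \left[\frac{u^{a+1}}{a+1}\right]_0^1 = - \frac{1}{4 a + 4}.$$

Integrating with respect to $a$ gives $I(a) = - \frac{\log{\left(a + 1 \right)}}{4} - \frac{\log{\left(5 \right)}}{4} + \frac{\log{\left(6 \right)}}{4} + C$.

At $a = \frac{1}{5}$ the integrand is identically $0$, so $I(\frac{1}{5}) = 0$. The closed form gives $0$, hence $C = 0$.

Setting $a = \frac{5}{6}$:
$$I = - \frac{\log{\left(55 \right)}}{4} + \frac{\log{\left(6 \right)}}{2}.$$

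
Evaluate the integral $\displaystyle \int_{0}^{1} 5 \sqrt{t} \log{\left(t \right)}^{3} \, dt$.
$- \frac{160}{27}$

Start from the elementary integral
$$J(a) = \int_{0}^{1} 5 t^{a} \, dt = \frac{5}{a + 1}.$$

Differentiating under the integral sign brings down a factor of $\ln t$:
$$\frac{dJ}{da} = \int_{0}^{1} 5 t^{a} \log{\left(t \right)} \, dt = - \frac{5}{\left(a + 1\right)^{2}}.$$

Repeating $3$ times in total — each differentiation brings down another $\ln t$ — gives
$$\frac{d^{3}J}{da^{3}} = \int_{0}^{1} 5 t^{a} \log{\left(t \right)}^{3} \, dt = - \frac{30}{\left(a + 1\right)^{4}},$$
and the integrand here is exactly the target integrand, so $I = - \frac{30}{\left(a + 1\right)^{4}}$.

Setting $a = \frac{1}{2}$:
$$I = - \frac{160}{27}.$$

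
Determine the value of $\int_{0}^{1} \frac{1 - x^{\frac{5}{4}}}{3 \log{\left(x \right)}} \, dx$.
$- \frac{\log{\left(\frac{9}{4} \right)}}{3}$

Introduce a parameter $a$ in the exponent: let $I(a) = \int_{0}^{1} \frac{1 - x^{a}}{3 \log{\left(x \right)}} \, dx$.

Since $\dfrac{\partial}{\partial a}\,x^{a} = x^{a} \ln x$, the $\ln x$ in the denominator cancels and
$$\frac{dI}{da} = \int_{0}^{1} - \frac{1}{3} x^{a} \, dx = - \frac{1}{3} \left[\frac{x^{a+1}}{a+1}\right]_0^1 = - \frac{1}{3 a + 3}.$$

Integrating with respect to $a$ gives $I(a) = - \frac{\log{\left(a + 1 \right)}}{3} + C$.

At $a = 0$ the integrand is identically $0$, so $I(0) = 0$. The closed form gives $0$, hence $C = 0$.

Setting $a = \frac{5}{4}$:
$$I = - \frac{\log{\left(\frac{9}{4} \right)}}{3}.$$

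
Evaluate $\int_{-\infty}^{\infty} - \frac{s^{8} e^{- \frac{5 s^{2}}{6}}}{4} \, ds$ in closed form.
$- \frac{1701 \sqrt{30} \sqrt{\pi}}{2500}$

Start from the elementary integral
$$J(a) = \int_{-\infty}^{\infty} - \frac{e^{- a s^{2}}}{4} \, ds = - \frac{\sqrt{\pi}}{4 \sqrt{a}}.$$

Differentiating under the integral sign brings down a factor of $(-s^2)$:
$$\frac{dJ}{da} = \int_{-\infty}^{\infty} \frac{s^{2} e^{- a s^{2}}}{4} \, ds = \frac{\sqrt{\pi}}{8 a^{\frac{3}{2}}}.$$

Repeating $4$ times in total — each differentiation brings down another $(-s^2)$ — gives
$$\frac{d^{4}J}{da^{4}} = \int_{-\infty}^{\infty} - \frac{s^{8} e^{- a s^{2}}}{4} \, ds = - \frac{105 \sqrt{\pi}}{64 a^{\frac{9}{2}}},$$
and the integrand here is exactly the target integrand, so $I = - \frac{105 \sqrt{\pi}}{64 a^{\frac{9}{2}}}$.

Setting $a = \frac{5}{6}$:
$$I = - \frac{1701 \sqrt{30} \sqrt{\pi}}{2500}.$$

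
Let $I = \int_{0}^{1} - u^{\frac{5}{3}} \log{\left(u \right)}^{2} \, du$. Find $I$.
$- \frac{27}{256}$

Start from the elementary integral
$$J(a) = \int_{0}^{1} - u^{a} \, du = - \frac{1}{a + 1}.$$

Differentiating under the integral sign brings down a factor of $\ln u$:
$$\frac{dJ}{da} = \int_{0}^{1} - u^{a} \log{\left(u \right)} \, du = \frac{1}{\left(a + 1\right)^{2}}.$$

Repeating twice in total — each differentiation brings down another $\ln u$ — gives
$$\frac{d^{2}J}{da^{2}} = \int_{0}^{1} - u^{a} \log{\left(u \right)}^{2} \, du = - \frac{2}{\left(a + 1\right)^{3}},$$
and the integrand here is exactly the target integrand, so $I = - \frac{2}{\left(a + 1\right)^{3}}$.

Setting $a = \frac{5}{3}$:
$$I = - \frac{27}{256}.$$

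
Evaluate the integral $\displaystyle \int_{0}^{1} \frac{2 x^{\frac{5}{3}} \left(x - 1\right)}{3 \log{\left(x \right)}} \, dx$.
$\log{\left(\frac{11^{\frac{2}{3}}}{4} \right)}$

Replace the exponent $\frac{5}{3}$ by a parameter $a$: let $I(a) = \int_{0}^{1} \frac{2 \left(x^{\frac{8}{3}} - x^{a}\right)}{3 \log{\left(x \right)}} \, dx$.

Since $\dfrac{\partial}{\partial a}\,x^{a} = x^{a} \ln x$, the $\ln x$ in the denominator cancels and
$$\frac{dI}{da} = \int_{0}^{1} - \frac{2}{3} x^{a} \, dx = - \frac{2}{3} \left[\frac{x^{a+1}}{a+1}\right]_0^1 = - \frac{2}{3 a + 3}.$$

Integrating with respect to $a$ gives $I(a) = - \frac{2 \log{\left(a + 1 \right)}}{3} - \frac{2 \log{\left(3 \right)}}{3} + \frac{2 \log{\left(11 \right)}}{3} + C$.

At $a = \frac{8}{3}$ the integrand is identically $0$, so $I(\frac{8}{3}) = 0$. The closed form gives $0$, hence $C = 0$.

Setting $a = \frac{5}{3}$:
$$I = \log{\left(\frac{11^{\frac{2}{3}}}{4} \right)}.$$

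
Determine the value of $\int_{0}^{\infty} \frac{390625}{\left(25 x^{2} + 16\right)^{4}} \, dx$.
$\frac{390625 \pi}{524288}$

Begin with the known result
$$J(a) = \int_{0}^{\infty} \frac{1}{a^{2} + x^{2}} \, dx = \frac{\pi}{2 a}.$$

Differentiating under the integral sign with respect to $a$,
$$\frac{dJ}{da} = \int_{0}^{\infty} - \frac{2 a}{\left(a^{2} + x^{2}\right)^{2}} \, dx = - \frac{\pi}{2 a^{2}},$$
so $\int_{0}^{\infty} \frac{1}{\left(a^{2} + x^{2}\right)^{2}} \, dx = \frac{\pi}{4 a^{3}}$.

Repeating — each differentiation of $1/(x^2+a^2)^j$ produces $-2ja/(x^2+a^2)^{j+1}$ — and dividing through by $-2ja$ at each step yields, after $3$ differentiations in total,
$$\int_{0}^{\infty} \frac{1}{\left(a^{2} + x^{2}\right)^{4}} \, dx = \frac{5 \pi}{32 a^{7}}.$$

Setting $a = \frac{4}{5}$:
$$I = \frac{390625 \pi}{524288}.$$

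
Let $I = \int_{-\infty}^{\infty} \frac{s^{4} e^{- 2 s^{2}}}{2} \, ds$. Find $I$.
$\frac{3 \sqrt{2} \sqrt{\pi}}{64}$

Begin with the known integral
$$J(a) = \int_{-\infty}^{\infty} \frac{e^{- a s^{2}}}{2} \, ds = \frac{\sqrt{\pi}}{2 \sqrt{a}}.$$

Differentiating under the integral sign brings down a factor of $(-s^2)$:
$$\frac{dJ}{da} = \int_{-\infty}^{\infty} - \frac{s^{2} e^{- a s^{2}}}{2} \, ds = - \frac{\sqrt{\pi}}{4 a^{\frac{3}{2}}}.$$

Repeating twice in total — each differentiation brings down another $(-s^2)$ — gives
$$\frac{d^{2}J}{da^{2}} = \int_{-\infty}^{\infty} \frac{s^{4} e^{- a s^{2}}}{2} \, ds = \frac{3 \sqrt{\pi}}{8 a^{\frac{5}{2}}},$$
and the integrand here is exactly the target integrand, so $I = \frac{3 \sqrt{\pi}}{8 a^{\frac{5}{2}}}$.

Setting $a = 2$:
$$I = \frac{3 \sqrt{2} \sqrt{\pi}}{64}.$$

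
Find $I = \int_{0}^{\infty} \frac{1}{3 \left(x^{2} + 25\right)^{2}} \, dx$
$\frac{\pi}{1500}$

Begin with the known result
$$J(a) = \int_{0}^{\infty} \frac{1}{3 \left(a^{2} + x^{2}\right)} \, dx = \frac{\pi}{6 a}.$$

Differentiating under the integral sign with respect to $a$,
$$\frac{dJ}{da} = \int_{0}^{\infty} - \frac{2 a}{3 \left(a^{2} + x^{2}\right)^{2}} \, dx = - \frac{\pi}{6 a^{2}},$$
so $\int_{0}^{\infty} \frac{1}{3 \left(a^{2} + x^{2}\right)^{2}} \, dx = \frac{\pi}{12 a^{3}}$.

Setting $a = 5$:
$$I = \frac{\pi}{1500}.$$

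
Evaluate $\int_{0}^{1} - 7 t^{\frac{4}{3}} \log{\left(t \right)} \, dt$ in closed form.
$\frac{9}{7}$

Start from the elementary integral
$$J(a) = \int_{0}^{1} - 7 t^{a} \, dt = - \frac{7}{a + 1}.$$

Differentiating under the integral sign brings down a factor of $\ln t$:
$$\frac{dJ}{da} = \int_{0}^{1} - 7 t^{a} \log{\left(t \right)} \, dt = \frac{7}{\left(a + 1\right)^{2}}.$$

The integral on the left is $I$, so $I = \frac{7}{\left(a + 1\right)^{2}}$.

Setting $a = \frac{4}{3}$:
$$I = \frac{9}{7}.$$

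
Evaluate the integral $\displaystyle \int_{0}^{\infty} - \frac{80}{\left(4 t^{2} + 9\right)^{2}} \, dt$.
$- \frac{10 \pi}{27}$

Begin with the known result
$$J(a) = \int_{0}^{\infty} - \frac{5}{a^{2} + t^{2}} \, dt = - \frac{5 \pi}{2 a}.$$

Differentiating under the integral sign with respect to $a$,
$$\frac{dJ}{da} = \int_{0}^{\infty} \frac{10 a}{\left(a^{2} + t^{2}\right)^{2}} \, dt = \frac{5 \pi}{2 a^{2}},$$
so $\int_{0}^{\infty} - \frac{5}{\left(a^{2} + t^{2}\right)^{2}} \, dt = - \frac{5 \pi}{4 a^{3}}$.

Setting $a = \frac{3}{2}$:
$$I = - \frac{10 \pi}{27}.$$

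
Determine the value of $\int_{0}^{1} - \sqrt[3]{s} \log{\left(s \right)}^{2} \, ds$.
$- \frac{27}{32}$

Begin with the known integral
$$J(a) = \int_{0}^{1} - s^{a} \, ds = - \frac{1}{a + 1}.$$

Differentiating under the integral sign brings down a factor of $\ln s$:
$$\frac{dJ}{da} = \int_{0}^{1} - s^{a} \log{\left(s \right)} \, ds = \frac{1}{\left(a + 1\right)^{2}}.$$

Repeating twice in total — each differentiation brings down another $\ln s$ — gives
$$\frac{d^{2}J}{da^{2}} = \int_{0}^{1} - s^{a} \log{\left(s \right)}^{2} \, ds = - \frac{2}{\left(a + 1\right)^{3}},$$
and the integrand here is exactly the target integrand, so $I = - \frac{2}{\left(a + 1\right)^{3}}$.

Setting $a = \frac{1}{3}$:
$$I = - \frac{27}{32}.$$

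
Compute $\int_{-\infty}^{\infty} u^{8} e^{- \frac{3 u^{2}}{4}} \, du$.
$\frac{1120 \sqrt{3} \sqrt{\pi}}{81}$

Start from the elementary integral
$$J(a) = \int_{-\infty}^{\infty} e^{- a u^{2}} \, du = \frac{\sqrt{\pi}}{\sqrt{a}}.$$

Differentiating under the integral sign brings down a factor of $(-u^2)$:
$$\frac{dJ}{da} = \int_{-\infty}^{\infty} - u^{2} e^{- a u^{2}} \, du = - \frac{\sqrt{\pi}}{2 a^{\frac{3}{2}}}.$$

Repeating $4$ times in total — each differentiation brings down another $(-u^2)$ — gives
$$\frac{d^{4}J}{da^{4}} = \int_{-\infty}^{\infty} u^{8} e^{- a u^{2}} \, du = \frac{105 \sqrt{\pi}}{16 a^{\frac{9}{2}}},$$
and the integrand here is exactly the target integrand, so $I = \frac{105 \sqrt{\pi}}{16 a^{\frac{9}{2}}}$.

Setting $a = \frac{3}{4}$:
$$I = \frac{1120 \sqrt{3} \sqrt{\pi}}{81}.$$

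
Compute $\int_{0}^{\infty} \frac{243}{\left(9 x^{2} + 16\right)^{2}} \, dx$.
$\frac{81 \pi}{256}$

Start from the standard arctangent integral
$$J(a) = \int_{0}^{\infty} \frac{3}{a^{2} + x^{2}} \, dx = \frac{3 \pi}{2 a}.$$

Differentiating under the integral sign with respect to $a$,
$$\frac{dJ}{da} = \int_{0}^{\infty} - \frac{6 a}{\left(a^{2} + x^{2}\right)^{2}} \, dx = - \frac{3 \pi}{2 a^{2}},$$
so $\int_{0}^{\infty} \frac{3}{\left(a^{2} + x^{2}\right)^{2}} \, dx = \frac{3 \pi}{4 a^{3}}$.

Setting $a = \frac{4}{3}$:
$$I = \frac{81 \pi}{256}.$$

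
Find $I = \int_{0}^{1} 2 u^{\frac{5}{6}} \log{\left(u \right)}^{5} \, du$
$- \frac{11197440}{1771561}$

Begin with the known integral
$$J(a) = \int_{0}^{1} 2 u^{a} \, du = \frac{2}{a + 1}.$$

Differentiating under the integral sign brings down a factor of $\ln u$:
$$\frac{dJ}{da} = \int_{0}^{1} 2 u^{a} \log{\left(u \right)} \, du = - \frac{2}{\left(a + 1\right)^{2}}.$$

Repeating $5$ times in total — each differentiation brings down another $\ln u$ — gives
$$\frac{d^{5}J}{da^{5}} = \int_{0}^{1} 2 u^{a} \log{\left(u \right)}^{5} \, du = - \frac{240}{\left(a + 1\right)^{6}},$$
and the integrand here is exactly the target integrand, so $I = - \frac{240}{\left(a + 1\right)^{6}}$.

Setting $a = \frac{5}{6}$:
$$I = - \frac{11197440}{1771561}.$$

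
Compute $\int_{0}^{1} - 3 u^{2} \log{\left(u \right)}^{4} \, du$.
$- \frac{8}{27}$

Start from the elementary integral
$$J(a) = \int_{0}^{1} - 3 u^{a} \, du = - \frac{3}{a + 1}.$$

Differentiating under the integral sign brings down a factor of $\ln u$:
$$\frac{dJ}{da} = \int_{0}^{1} - 3 u^{a} \log{\left(u \right)} \, du = \frac{3}{\left(a + 1\right)^{2}}.$$

Repeating $4$ times in total — each differentiation brings down another $\ln u$ — gives
$$\frac{d^{4}J}{da^{4}} = \int_{0}^{1} - 3 u^{a} \log{\left(u \right)}^{4} \, du = - \frac{72}{\left(a + 1\right)^{5}},$$
and the integrand here is exactly the target integrand, so $I = - \frac{72}{\left(a + 1\right)^{5}}$.

Setting $a = 2$:
$$I = - \frac{8}{27}.$$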